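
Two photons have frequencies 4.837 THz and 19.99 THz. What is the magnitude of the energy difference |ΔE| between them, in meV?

Using E = hf: E₁ = 3.2050e-21 J, E₂ = 1.3246e-20 J.
|ΔE| = |3.2050e-21 − 1.3246e-20| = 1.00e-20 J = 62.7 meV.

62.7 meV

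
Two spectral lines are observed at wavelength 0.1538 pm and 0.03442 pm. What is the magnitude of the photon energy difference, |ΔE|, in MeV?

28.0 MeV

Using E = hc/λ: E₁ = 1.2916 × 10^-12 J, E₂ = 5.7712 × 10^-12 J.
|ΔE| = |1.2916 × 10^-12 − 5.7712 × 10^-12| = 4.48 × 10^-12 J = 28.0 MeV.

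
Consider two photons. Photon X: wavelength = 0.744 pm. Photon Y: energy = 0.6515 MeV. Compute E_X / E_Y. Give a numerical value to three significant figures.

E_X = 2.670 × 10^-13 J (from wavelength = 0.744 pm, via E = hc/λ).
E_Y = 1.044 × 10^-13 J (from energy = 0.6515 MeV, via E given directly).
Ratio = 2.670 × 10^-13 / 1.044 × 10^-13 = 2.56.

2.56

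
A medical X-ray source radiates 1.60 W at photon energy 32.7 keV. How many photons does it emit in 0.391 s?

1.19e14 photons

Total energy: E_total = P·t = 1.60 × 0.391 = 0.6256 J.
Per-photon energy: E = 5.239e-15 J.
N = E_total / E_photon = 1.19e14.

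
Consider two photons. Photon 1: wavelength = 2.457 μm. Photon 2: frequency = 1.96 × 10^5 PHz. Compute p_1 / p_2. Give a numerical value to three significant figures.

p_1 = 2.697 × 10^-28 kg·m/s (from wavelength = 2.457 μm, via p = h/λ).
p_2 = 4.332 × 10^-22 kg·m/s (from frequency = 1.96 × 10^5 PHz, via p = hf/c).
Ratio = 2.697 × 10^-28 / 4.332 × 10^-22 = 6.23 × 10^-7.

6.23 × 10^-7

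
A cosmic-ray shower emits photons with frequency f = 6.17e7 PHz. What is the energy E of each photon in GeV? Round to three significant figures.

Take h = 6.62607015e-34 J·s, 1 eV = 1.602176634e-19 J.
First convert: f = 6.17e7 PHz = 6.17e22 Hz.
Apply E = hf: E = 4.088e-11 J.
Converting to GeV: E = 0.2552 GeV ≈ 0.255 GeV.

0.255 GeV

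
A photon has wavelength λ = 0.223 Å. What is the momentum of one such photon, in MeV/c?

0.0556 MeV/c

Take h = 6.62607015e-34 J·s, c = 2.99792458e8 m/s, 1 eV = 1.602176634e-19 J.
First convert: λ = 0.223 Å = 2.23e-11 m.
The photon relation is p = h/λ, giving p = 2.971e-23 kg·m/s.
Converting to MeV/c: p = 0.05560 MeV/c ≈ 0.0556 MeV/c.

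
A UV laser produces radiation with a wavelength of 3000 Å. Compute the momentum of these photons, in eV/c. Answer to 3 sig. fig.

First convert: λ = 3000 Å = 3.0e-7 m.
For a photon p = h/λ, so p = 2.209e-27 kg·m/s.
Converting to eV/c: p = 4.133 eV/c ≈ 4.13 eV/c.

4.13 eV/c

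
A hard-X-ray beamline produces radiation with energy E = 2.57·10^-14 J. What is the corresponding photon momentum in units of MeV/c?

0.160 MeV/c

Since p = E/c for a photon, p = 8.573·10^-23 kg·m/s.
Converting to MeV/c: p = 0.1604 MeV/c ≈ 0.160 MeV/c.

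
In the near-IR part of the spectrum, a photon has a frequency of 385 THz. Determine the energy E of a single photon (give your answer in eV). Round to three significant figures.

(h = 6.62607015e-34 J·s, 1 eV = 1.602176634e-19 J.)
First convert: f = 385 THz = 3.85e14 Hz.
For a photon E = hf, so E = 2.551e-19 J.
Converting to eV: E = 1.592 eV ≈ 1.59 eV.

1.59 eV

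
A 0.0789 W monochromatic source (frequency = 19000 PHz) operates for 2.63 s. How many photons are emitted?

1.65 × 10^13 photons

Total energy: E_total = P·t = 0.0789 × 2.63 = 0.2075 J.
Per-photon energy: E = 1.259 × 10^-14 J.
N = E_total / E_photon = 1.65 × 10^13.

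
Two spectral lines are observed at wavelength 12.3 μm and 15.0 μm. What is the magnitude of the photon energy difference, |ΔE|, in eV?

Using E = hc/λ: E₁ = 1.615 × 10^-20 J, E₂ = 1.324 × 10^-20 J.
|ΔE| = |1.615 × 10^-20 − 1.324 × 10^-20| = 2.91 × 10^-21 J = 0.0181 eV.

0.0181 eV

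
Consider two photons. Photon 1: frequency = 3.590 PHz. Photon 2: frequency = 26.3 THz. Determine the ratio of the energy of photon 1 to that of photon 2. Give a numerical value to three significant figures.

E_1 = 2.379e-18 J (from frequency = 3.590 PHz, via E = hf).
E_2 = 1.743e-20 J (from frequency = 26.3 THz, via E = hf).
Ratio = 2.379e-18 / 1.743e-20 = 137.

137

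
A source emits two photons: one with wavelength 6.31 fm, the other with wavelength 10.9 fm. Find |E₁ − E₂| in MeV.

82.7 MeV

Using E = hc/λ: E₁ = 3.148e-11 J, E₂ = 1.822e-11 J.
|ΔE| = |3.148e-11 − 1.822e-11| = 1.33e-11 J = 82.7 MeV.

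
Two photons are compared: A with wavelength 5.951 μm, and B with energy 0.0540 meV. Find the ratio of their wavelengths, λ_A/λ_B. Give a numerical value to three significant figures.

λ_A = 5.951 × 10^-6 m (from wavelength = 5.951 μm, via λ given directly).
λ_B = 0.02296 m (from energy = 0.0540 meV, via λ = hc/E).
Ratio = 5.951 × 10^-6 / 0.02296 = 2.59 × 10^-4.

2.59 × 10^-4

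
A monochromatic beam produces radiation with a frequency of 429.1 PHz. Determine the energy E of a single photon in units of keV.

1.77 keV

In SI units: f = 429.1 PHz = 4.291 × 10^17 Hz.
Since E = hf for a photon, E = 2.843 × 10^-16 J.
Converting to keV: E = 1.775 keV ≈ 1.77 keV.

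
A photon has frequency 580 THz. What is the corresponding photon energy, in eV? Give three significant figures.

(h = 6.62607015·10^-34 J·s, 1 eV = 1.602176634·10^-19 J.)
First convert: f = 580 THz = 5.8·10^14 Hz.
Since E = hf for a photon, E = 3.843·10^-19 J.
Converting to eV: E = 2.399 eV ≈ 2.40 eV.

2.40 eV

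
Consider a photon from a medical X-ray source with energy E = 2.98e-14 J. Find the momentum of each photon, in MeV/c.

0.186 MeV/c

Use c = 2.99792458e8 m/s, 1 eV = 1.602176634e-19 J.
Since p = E/c for a photon, p = 9.940e-23 kg·m/s.
Converting to MeV/c: p = 0.1860 MeV/c ≈ 0.186 MeV/c.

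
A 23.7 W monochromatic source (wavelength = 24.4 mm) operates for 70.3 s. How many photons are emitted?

Total energy: E_total = P·t = 23.7 × 70.3 = 1666 J.
Per-photon energy: E = 8.141e-24 J.
N = E_total / E_photon = 2.05e26.

2.05e26 photons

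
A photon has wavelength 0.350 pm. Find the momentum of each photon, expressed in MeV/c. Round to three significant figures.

3.54 MeV/c

Take h = 6.62607015e-34 J·s, c = 2.99792458e8 m/s, 1 eV = 1.602176634e-19 J.
Convert to SI: λ = 0.350 pm = 3.50e-13 m.
Since p = h/λ for a photon, p = 1.893e-21 kg·m/s.
Converting to MeV/c: p = 3.542 MeV/c ≈ 3.54 MeV/c.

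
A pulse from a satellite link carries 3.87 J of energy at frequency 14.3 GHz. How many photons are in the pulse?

4.08 × 10^23 photons

Per-photon energy: E = 9.475 × 10^-24 J (from frequency = 14.3 GHz).
N = E_total / E_photon = 3.87 J / 9.475 × 10^-24 J = 4.08 × 10^23.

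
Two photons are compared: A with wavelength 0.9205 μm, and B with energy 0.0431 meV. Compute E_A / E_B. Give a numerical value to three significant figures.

E_A = 2.158·10^-19 J (from wavelength = 0.9205 μm, via E = hc/λ).
E_B = 6.905·10^-24 J (from energy = 0.0431 meV, via E given directly).
Ratio = 2.158·10^-19 / 6.905·10^-24 = 3.13·10^4.

3.13·10^4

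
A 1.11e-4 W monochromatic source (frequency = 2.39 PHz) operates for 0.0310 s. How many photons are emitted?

2.17e12 photons

Total energy: E_total = P·t = 1.11e-4 × 0.0310 = 3.441e-6 J.
Per-photon energy: E = 1.584e-18 J.
N = E_total / E_photon = 2.17e12.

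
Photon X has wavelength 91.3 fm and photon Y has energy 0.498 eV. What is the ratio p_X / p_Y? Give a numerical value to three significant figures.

2.73e7

p_X = 7.257e-21 kg·m/s (from wavelength = 91.3 fm, via p = h/λ).
p_Y = 2.661e-28 kg·m/s (from energy = 0.498 eV, via p = E/c).
Ratio = 7.257e-21 / 2.661e-28 = 2.73e7.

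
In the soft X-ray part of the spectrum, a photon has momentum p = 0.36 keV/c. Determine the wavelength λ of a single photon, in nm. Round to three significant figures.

(h = 6.62607015e-34 J·s, c = 2.99792458e8 m/s, 1 eV = 1.602176634e-19 J.)
Convert to SI: p = 0.36 keV/c = 1.9239e-25 kg·m/s.
Since λ = h/p for a photon, λ = 3.444e-9 m.
Converting to nm: λ = 3.444 nm ≈ 3.44 nm.

3.44 nm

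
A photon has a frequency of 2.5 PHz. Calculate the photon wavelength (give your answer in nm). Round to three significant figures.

Convert to SI: f = 2.5 PHz = 2.5e15 Hz.
For a photon λ = c/f, so λ = 1.199e-7 m.
Converting to nm: λ = 119.9 nm ≈ 120 nm.

120 nm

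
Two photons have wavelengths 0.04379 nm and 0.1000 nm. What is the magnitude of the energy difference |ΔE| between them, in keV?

15.9 keV

Using E = hc/λ: E₁ = 4.5363·10^-15 J, E₂ = 1.9864·10^-15 J.
|ΔE| = |4.5363·10^-15 − 1.9864·10^-15| = 2.55·10^-15 J = 15.9 keV.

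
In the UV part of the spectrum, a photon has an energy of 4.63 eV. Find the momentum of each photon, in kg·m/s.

First convert: E = 4.63 eV = 7.4181e-19 J.
For a photon p = E/c, so p = 2.474e-27 kg·m/s.
So p ≈ 2.47e-27 kg·m/s.

2.47e-27 kg·m/s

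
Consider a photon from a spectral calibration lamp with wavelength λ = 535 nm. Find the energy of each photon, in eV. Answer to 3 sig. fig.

First convert: λ = 535 nm = 5.35·10^-7 m.
The photon relation is E = hc/λ, giving E = 3.713·10^-19 J.
Converting to eV: E = 2.317 eV ≈ 2.32 eV.

2.32 eV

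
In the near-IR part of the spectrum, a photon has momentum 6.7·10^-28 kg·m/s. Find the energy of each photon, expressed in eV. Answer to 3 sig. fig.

Apply E = pc: E = 2.009·10^-19 J.
Converting to eV: E = 1.254 eV ≈ 1.25 eV.

1.25 eV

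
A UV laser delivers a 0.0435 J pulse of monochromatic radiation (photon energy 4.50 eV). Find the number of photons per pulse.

Per-photon energy: E = 7.210e-19 J (from energy = 4.50 eV).
N = E_total / E_photon = 0.0435 J / 7.210e-19 J = 6.03e16.

6.03e16 photons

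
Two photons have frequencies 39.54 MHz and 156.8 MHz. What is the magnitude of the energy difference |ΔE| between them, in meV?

Using E = hf: E₁ = 2.6199 × 10^-26 J, E₂ = 1.0390 × 10^-25 J.
|ΔE| = |2.6199 × 10^-26 − 1.0390 × 10^-25| = 7.77 × 10^-26 J = 4.85 × 10^-4 meV.

4.85 × 10^-4 meV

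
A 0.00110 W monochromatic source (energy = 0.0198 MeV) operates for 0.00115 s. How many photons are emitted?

Total energy: E_total = P·t = 0.00110 × 0.00115 = 1.265e-6 J.
Per-photon energy: E = 3.172e-15 J.
N = E_total / E_photon = 3.99e8.

3.99e8 photons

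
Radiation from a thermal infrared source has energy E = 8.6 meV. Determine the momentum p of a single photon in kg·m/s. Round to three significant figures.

4.60e-30 kg·m/s

Take c = 2.99792458e8 m/s, 1 eV = 1.602176634e-19 J.
In SI units: E = 8.6 meV = 1.3779e-21 J.
Since p = E/c for a photon, p = 4.596e-30 kg·m/s.
So p ≈ 4.60e-30 kg·m/s.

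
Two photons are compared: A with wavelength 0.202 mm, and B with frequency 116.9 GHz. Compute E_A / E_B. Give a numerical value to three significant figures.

12.7

E_A = 9.834 × 10^-22 J (from wavelength = 0.202 mm, via E = hc/λ).
E_B = 7.746 × 10^-23 J (from frequency = 116.9 GHz, via E = hf).
Ratio = 9.834 × 10^-22 / 7.746 × 10^-23 = 12.7.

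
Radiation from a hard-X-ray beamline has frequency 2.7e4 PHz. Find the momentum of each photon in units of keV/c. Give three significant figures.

In SI units: f = 2.7e4 PHz = 2.7e19 Hz.
Apply p = hf/c: p = 5.968e-23 kg·m/s.
Converting to keV/c: p = 111.7 keV/c ≈ 112 keV/c.

112 keV/c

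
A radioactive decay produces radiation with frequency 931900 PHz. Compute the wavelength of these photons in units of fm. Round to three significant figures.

Take c = 2.99792458·10^8 m/s.
Convert to SI: f = 931900 PHz = 9.319·10^20 Hz.
Since λ = c/f for a photon, λ = 3.217·10^-13 m.
Converting to fm: λ = 321.7 fm ≈ 322 fm.

322 fm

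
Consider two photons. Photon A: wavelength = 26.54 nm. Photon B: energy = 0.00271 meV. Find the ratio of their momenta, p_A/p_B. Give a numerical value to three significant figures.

1.72e7

p_A = 2.497e-26 kg·m/s (from wavelength = 26.54 nm, via p = h/λ).
p_B = 1.448e-33 kg·m/s (from energy = 0.00271 meV, via p = E/c).
Ratio = 2.497e-26 / 1.448e-33 = 1.72e7.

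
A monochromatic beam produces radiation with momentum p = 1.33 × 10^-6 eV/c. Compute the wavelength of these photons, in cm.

93.2 cm

Use h = 6.62607015 × 10^-34 J·s, c = 2.99792458 × 10^8 m/s, 1 eV = 1.602176634 × 10^-19 J.
Convert to SI: p = 1.33 × 10^-6 eV/c = 7.1079 × 10^-34 kg·m/s.
Apply λ = h/p: λ = 0.9322 m.
Converting to cm: λ = 93.22 cm ≈ 93.2 cm.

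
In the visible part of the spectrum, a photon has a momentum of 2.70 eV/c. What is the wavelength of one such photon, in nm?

459 nm

In SI units: p = 2.70 eV/c = 1.4430e-27 kg·m/s.
For a photon λ = h/p, so λ = 4.592e-7 m.
Converting to nm: λ = 459.2 nm ≈ 459 nm.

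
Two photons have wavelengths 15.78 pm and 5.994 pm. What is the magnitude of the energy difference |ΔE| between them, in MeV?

0.128 MeV

Using E = hc/λ: E₁ = 1.2588e-14 J, E₂ = 3.3141e-14 J.
|ΔE| = |1.2588e-14 − 3.3141e-14| = 2.06e-14 J = 0.128 MeV.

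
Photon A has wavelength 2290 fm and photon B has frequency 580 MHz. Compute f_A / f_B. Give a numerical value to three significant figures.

f_A = 1.309 × 10^20 Hz (from wavelength = 2290 fm, via f = c/λ).
f_B = 5.800 × 10^8 Hz (from frequency = 580 MHz, via f given directly).
Ratio = 1.309 × 10^20 / 5.800 × 10^8 = 2.26 × 10^11.

2.26 × 10^11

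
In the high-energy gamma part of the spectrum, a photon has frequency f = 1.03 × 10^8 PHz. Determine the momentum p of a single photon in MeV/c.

426 MeV/c

In SI units: f = 1.03 × 10^8 PHz = 1.03 × 10^23 Hz.
The photon relation is p = hf/c, giving p = 2.277 × 10^-19 kg·m/s.
Converting to MeV/c: p = 426.0 MeV/c ≈ 426 MeV/c.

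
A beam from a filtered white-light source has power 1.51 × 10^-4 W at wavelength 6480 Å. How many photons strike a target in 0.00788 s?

Total energy: E_total = P·t = 1.51 × 10^-4 × 0.00788 = 1.190 × 10^-6 J.
Per-photon energy: E = 3.066 × 10^-19 J.
N = E_total / E_photon = 3.88 × 10^12.

3.88 × 10^12 photons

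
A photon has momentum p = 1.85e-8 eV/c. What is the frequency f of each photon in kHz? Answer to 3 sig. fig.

4470 kHz

Use h = 6.62607015e-34 J·s, c = 2.99792458e8 m/s, 1 eV = 1.602176634e-19 J.
In SI units: p = 1.85e-8 eV/c = 9.8869e-36 kg·m/s.
For a photon f = pc/h, so f = 4.473e6 Hz.
Converting to kHz: f = 4473 kHz ≈ 4470 kHz.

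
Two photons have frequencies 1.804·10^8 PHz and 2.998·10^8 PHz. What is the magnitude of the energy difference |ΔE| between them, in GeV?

Using E = hf: E₁ = 1.1953·10^-10 J, E₂ = 1.9865·10^-10 J.
|ΔE| = |1.1953·10^-10 − 1.9865·10^-10| = 7.91·10^-11 J = 0.494 GeV.

0.494 GeV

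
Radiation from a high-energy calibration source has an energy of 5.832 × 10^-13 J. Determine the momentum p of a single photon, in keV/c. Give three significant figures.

Apply p = E/c: p = 1.945 × 10^-21 kg·m/s.
Converting to keV/c: p = 3640 keV/c ≈ 3640 keV/c.

3640 keV/c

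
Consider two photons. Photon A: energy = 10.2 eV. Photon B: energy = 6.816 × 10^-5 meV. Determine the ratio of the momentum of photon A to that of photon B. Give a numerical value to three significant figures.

p_A = 5.451 × 10^-27 kg·m/s (from energy = 10.2 eV, via p = E/c).
p_B = 3.643 × 10^-35 kg·m/s (from energy = 6.816 × 10^-5 meV, via p = E/c).
Ratio = 5.451 × 10^-27 / 3.643 × 10^-35 = 1.50 × 10^8.

1.50 × 10^8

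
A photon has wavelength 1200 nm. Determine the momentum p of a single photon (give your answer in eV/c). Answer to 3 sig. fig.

1.03 eV/c

First convert: λ = 1200 nm = 1.20 × 10^-6 m.
The photon relation is p = h/λ, giving p = 5.522 × 10^-28 kg·m/s.
Converting to eV/c: p = 1.033 eV/c ≈ 1.03 eV/c.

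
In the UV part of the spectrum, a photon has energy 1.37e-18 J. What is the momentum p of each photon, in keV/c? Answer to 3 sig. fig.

8.55e-3 keV/c

Take c = 2.99792458e8 m/s, 1 eV = 1.602176634e-19 J.
For a photon p = E/c, so p = 4.570e-27 kg·m/s.
Converting to keV/c: p = 0.008551 keV/c ≈ 8.55e-3 keV/c.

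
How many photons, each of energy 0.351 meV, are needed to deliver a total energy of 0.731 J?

Per-photon energy: E = 5.624·10^-23 J (from energy = 0.351 meV).
N = E_total / E_photon = 0.731 J / 5.624·10^-23 J = 1.30·10^22.

1.30·10^22 photons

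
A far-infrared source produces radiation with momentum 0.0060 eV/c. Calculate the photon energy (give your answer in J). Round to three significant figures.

First convert: p = 0.0060 eV/c = 3.2066e-30 kg·m/s.
Since E = pc for a photon, E = 9.613e-22 J.
So E ≈ 9.61e-22 J.

9.61e-22 J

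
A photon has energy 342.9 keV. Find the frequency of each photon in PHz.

8.29 × 10^4 PHz

Take h = 6.62607015 × 10^-34 J·s, 1 eV = 1.602176634 × 10^-19 J.
In SI units: E = 342.9 keV = 5.4939 × 10^-14 J.
The photon relation is f = E/h, giving f = 8.291 × 10^19 Hz.
Converting to PHz: f = 82910 PHz ≈ 8.29 × 10^4 PHz.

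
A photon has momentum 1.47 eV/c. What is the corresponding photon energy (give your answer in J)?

Take c = 2.99792458 × 10^8 m/s, 1 eV = 1.602176634 × 10^-19 J.
Convert to SI: p = 1.47 eV/c = 7.8561 × 10^-28 kg·m/s.
Since E = pc for a photon, E = 2.355 × 10^-19 J.
So E ≈ 2.36 × 10^-19 J.

2.36 × 10^-19 J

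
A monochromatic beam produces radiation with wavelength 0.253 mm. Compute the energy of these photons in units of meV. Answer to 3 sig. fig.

4.90 meV

Take h = 6.62607015e-34 J·s, c = 2.99792458e8 m/s, 1 eV = 1.602176634e-19 J.
First convert: λ = 0.253 mm = 2.53e-4 m.
The photon relation is E = hc/λ, giving E = 7.852e-22 J.
Converting to meV: E = 4.901 meV ≈ 4.90 meV.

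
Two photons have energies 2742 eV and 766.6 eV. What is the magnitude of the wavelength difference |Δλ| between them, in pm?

Using λ = hc/E: λ₁ = 4.5217 × 10^-10 m, λ₂ = 1.6173 × 10^-9 m.
|Δλ| = |4.5217 × 10^-10 − 1.6173 × 10^-9| = 1.17 × 10^-9 m = 1170 pm.

1170 pm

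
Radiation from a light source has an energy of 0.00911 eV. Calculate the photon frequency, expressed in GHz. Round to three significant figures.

2200 GHz

Convert to SI: E = 0.00911 eV = 1.4596 × 10^-21 J.
The photon relation is f = E/h, giving f = 2.203 × 10^12 Hz.
Converting to GHz: f = 2203 GHz ≈ 2200 GHz.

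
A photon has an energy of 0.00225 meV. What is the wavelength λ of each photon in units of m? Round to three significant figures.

0.551 m

Use h = 6.62607015e-34 J·s, c = 2.99792458e8 m/s, 1 eV = 1.602176634e-19 J.
First convert: E = 0.00225 meV = 3.6049e-25 J.
The photon relation is λ = hc/E, giving λ = 0.5510 m.
So λ ≈ 0.551 m.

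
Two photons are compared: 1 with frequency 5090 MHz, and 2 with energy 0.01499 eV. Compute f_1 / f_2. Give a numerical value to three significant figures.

1.40 × 10^-3

f_1 = 5.090 × 10^9 Hz (from frequency = 5090 MHz, via f given directly).
f_2 = 3.625 × 10^12 Hz (from energy = 0.01499 eV, via f = E/h).
Ratio = 5.090 × 10^9 / 3.625 × 10^12 = 1.40 × 10^-3.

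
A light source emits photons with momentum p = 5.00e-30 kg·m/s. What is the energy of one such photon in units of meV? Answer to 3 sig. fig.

9.36 meV

Use c = 2.99792458e8 m/s, 1 eV = 1.602176634e-19 J.
Since E = pc for a photon, E = 1.499e-21 J.
Converting to meV: E = 9.356 meV ≈ 9.36 meV.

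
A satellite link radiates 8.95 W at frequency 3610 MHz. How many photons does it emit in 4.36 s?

Total energy: E_total = P·t = 8.95 × 4.36 = 39.02 J.
Per-photon energy: E = 2.392 × 10^-24 J.
N = E_total / E_photon = 1.63 × 10^25.

1.63 × 10^25 photons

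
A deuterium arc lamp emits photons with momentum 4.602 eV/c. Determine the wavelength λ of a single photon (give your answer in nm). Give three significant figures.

269 nm

Convert to SI: p = 4.602 eV/c = 2.4594 × 10^-27 kg·m/s.
Since λ = h/p for a photon, λ = 2.694 × 10^-7 m.
Converting to nm: λ = 269.4 nm ≈ 269 nm.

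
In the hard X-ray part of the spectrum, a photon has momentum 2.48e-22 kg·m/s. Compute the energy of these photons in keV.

464 keV

(c = 2.99792458e8 m/s, 1 eV = 1.602176634e-19 J.)
Since E = pc for a photon, E = 7.435e-14 J.
Converting to keV: E = 464.0 keV ≈ 464 keV.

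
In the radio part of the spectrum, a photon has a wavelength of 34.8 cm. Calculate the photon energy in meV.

Use h = 6.62607015e-34 J·s, c = 2.99792458e8 m/s, 1 eV = 1.602176634e-19 J.
Convert to SI: λ = 34.8 cm = 0.348 m.
Apply E = hc/λ: E = 5.708e-25 J.
Converting to meV: E = 0.003563 meV ≈ 3.56e-3 meV.

3.56e-3 meV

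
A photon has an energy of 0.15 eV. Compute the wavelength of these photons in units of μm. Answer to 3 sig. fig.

8.27 μm

Convert to SI: E = 0.15 eV = 2.4033e-20 J.
Since λ = hc/E for a photon, λ = 8.266e-6 m.
Converting to μm: λ = 8.266 μm ≈ 8.27 μm.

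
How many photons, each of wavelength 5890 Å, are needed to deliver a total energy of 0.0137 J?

Per-photon energy: E = 3.373·10^-19 J (from wavelength = 5890 Å).
N = E_total / E_photon = 0.0137 J / 3.373·10^-19 J = 4.06·10^16.

4.06·10^16 photons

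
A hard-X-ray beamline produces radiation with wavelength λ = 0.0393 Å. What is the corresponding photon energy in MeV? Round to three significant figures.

In SI units: λ = 0.0393 Å = 3.93e-12 m.
The photon relation is E = hc/λ, giving E = 5.055e-14 J.
Converting to MeV: E = 0.3155 MeV ≈ 0.315 MeV.

0.315 MeV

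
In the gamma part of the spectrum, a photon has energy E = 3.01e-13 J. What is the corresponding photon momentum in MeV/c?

Use c = 2.99792458e8 m/s, 1 eV = 1.602176634e-19 J.
The photon relation is p = E/c, giving p = 1.004e-21 kg·m/s.
Converting to MeV/c: p = 1.879 MeV/c ≈ 1.88 MeV/c.

1.88 MeV/c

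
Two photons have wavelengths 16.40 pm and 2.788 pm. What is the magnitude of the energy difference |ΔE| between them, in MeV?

0.369 MeV

Using E = hc/λ: E₁ = 1.2112e-14 J, E₂ = 7.1250e-14 J.
|ΔE| = |1.2112e-14 − 7.1250e-14| = 5.91e-14 J = 0.369 MeV.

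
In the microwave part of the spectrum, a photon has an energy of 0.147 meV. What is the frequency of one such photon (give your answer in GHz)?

Convert to SI: E = 0.147 meV = 2.3552 × 10^-23 J.
The photon relation is f = E/h, giving f = 3.554 × 10^10 Hz.
Converting to GHz: f = 35.54 GHz ≈ 35.5 GHz.

35.5 GHz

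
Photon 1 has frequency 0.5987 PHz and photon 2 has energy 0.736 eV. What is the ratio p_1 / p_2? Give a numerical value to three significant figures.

p_1 = 1.323·10^-27 kg·m/s (from frequency = 0.5987 PHz, via p = hf/c).
p_2 = 3.933·10^-28 kg·m/s (from energy = 0.736 eV, via p = E/c).
Ratio = 1.323·10^-27 / 3.933·10^-28 = 3.36.

3.36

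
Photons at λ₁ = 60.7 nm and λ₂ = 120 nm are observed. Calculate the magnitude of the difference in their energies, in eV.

10.1 eV

Using E = hc/λ: E₁ = 3.273e-18 J, E₂ = 1.655e-18 J.
|ΔE| = |3.273e-18 − 1.655e-18| = 1.62e-18 J = 10.1 eV.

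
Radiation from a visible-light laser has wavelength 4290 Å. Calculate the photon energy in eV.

2.89 eV

First convert: λ = 4290 Å = 4.290 × 10^-7 m.
For a photon E = hc/λ, so E = 4.630 × 10^-19 J.
Converting to eV: E = 2.890 eV ≈ 2.89 eV.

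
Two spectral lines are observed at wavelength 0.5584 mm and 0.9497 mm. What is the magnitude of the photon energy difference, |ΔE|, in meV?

0.915 meV

Using E = hc/λ: E₁ = 3.5574·10^-22 J, E₂ = 2.0917·10^-22 J.
|ΔE| = |3.5574·10^-22 − 2.0917·10^-22| = 1.47·10^-22 J = 0.915 meV.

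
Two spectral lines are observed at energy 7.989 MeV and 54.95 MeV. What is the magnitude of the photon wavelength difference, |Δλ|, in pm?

Using λ = hc/E: λ₁ = 1.5519e-13 m, λ₂ = 2.2563e-14 m.
|Δλ| = |1.5519e-13 − 2.2563e-14| = 1.33e-13 m = 0.133 pm.

0.133 pm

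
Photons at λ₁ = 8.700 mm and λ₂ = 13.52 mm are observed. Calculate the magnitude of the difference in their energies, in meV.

Using E = hc/λ: E₁ = 2.2833 × 10^-23 J, E₂ = 1.4693 × 10^-23 J.
|ΔE| = |2.2833 × 10^-23 − 1.4693 × 10^-23| = 8.14 × 10^-24 J = 0.0508 meV.

0.0508 meV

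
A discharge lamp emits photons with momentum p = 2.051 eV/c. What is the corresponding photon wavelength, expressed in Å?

6050 Å

Take h = 6.62607015 × 10^-34 J·s, c = 2.99792458 × 10^8 m/s, 1 eV = 1.602176634 × 10^-19 J.
Convert to SI: p = 2.051 eV/c = 1.0961 × 10^-27 kg·m/s.
For a photon λ = h/p, so λ = 6.045 × 10^-7 m.
Converting to Å: λ = 6045 Å ≈ 6050 Å.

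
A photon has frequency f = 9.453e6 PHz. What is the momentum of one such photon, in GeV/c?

0.0391 GeV/c

(h = 6.62607015e-34 J·s, c = 2.99792458e8 m/s, 1 eV = 1.602176634e-19 J.)
In SI units: f = 9.453e6 PHz = 9.453e21 Hz.
The photon relation is p = hf/c, giving p = 2.089e-20 kg·m/s.
Converting to GeV/c: p = 0.03909 GeV/c ≈ 0.0391 GeV/c.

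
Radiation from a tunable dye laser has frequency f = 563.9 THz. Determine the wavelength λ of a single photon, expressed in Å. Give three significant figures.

Convert to SI: f = 563.9 THz = 5.639e14 Hz.
For a photon λ = c/f, so λ = 5.316e-7 m.
Converting to Å: λ = 5316 Å ≈ 5320 Å.

5320 Å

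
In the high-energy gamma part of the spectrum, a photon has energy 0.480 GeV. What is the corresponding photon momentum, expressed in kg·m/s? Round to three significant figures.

2.57e-19 kg·m/s

Take c = 2.99792458e8 m/s, 1 eV = 1.602176634e-19 J.
In SI units: E = 0.480 GeV = 7.6904e-11 J.
The photon relation is p = E/c, giving p = 2.565e-19 kg·m/s.
So p ≈ 2.57e-19 kg·m/s.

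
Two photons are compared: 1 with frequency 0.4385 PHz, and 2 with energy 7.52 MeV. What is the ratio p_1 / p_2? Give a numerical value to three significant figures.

p_1 = 9.692 × 10^-28 kg·m/s (from frequency = 0.4385 PHz, via p = hf/c).
p_2 = 4.019 × 10^-21 kg·m/s (from energy = 7.52 MeV, via p = E/c).
Ratio = 9.692 × 10^-28 / 4.019 × 10^-21 = 2.41 × 10^-7.

2.41 × 10^-7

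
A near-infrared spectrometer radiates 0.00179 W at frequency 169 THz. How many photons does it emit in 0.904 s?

1.45e16 photons

Total energy: E_total = P·t = 0.00179 × 0.904 = 0.001618 J.
Per-photon energy: E = 1.120e-19 J.
N = E_total / E_photon = 1.45e16.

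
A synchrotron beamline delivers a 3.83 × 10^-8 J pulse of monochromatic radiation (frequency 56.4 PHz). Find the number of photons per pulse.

1.02 × 10^9 photons

Per-photon energy: E = 3.737 × 10^-17 J (from frequency = 56.4 PHz).
N = E_total / E_photon = 3.83 × 10^-8 J / 3.737 × 10^-17 J = 1.02 × 10^9.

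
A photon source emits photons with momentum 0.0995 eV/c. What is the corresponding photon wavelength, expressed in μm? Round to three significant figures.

First convert: p = 0.0995 eV/c = 5.3176e-29 kg·m/s.
The photon relation is λ = h/p, giving λ = 1.246e-5 m.
Converting to μm: λ = 12.46 μm ≈ 12.5 μm.

12.5 μm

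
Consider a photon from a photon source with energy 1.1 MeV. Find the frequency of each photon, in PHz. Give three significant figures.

2.66e5 PHz

(h = 6.62607015e-34 J·s, 1 eV = 1.602176634e-19 J.)
In SI units: E = 1.1 MeV = 1.7624e-13 J.
For a photon f = E/h, so f = 2.660e20 Hz.
Converting to PHz: f = 266000 PHz ≈ 2.66e5 PHz.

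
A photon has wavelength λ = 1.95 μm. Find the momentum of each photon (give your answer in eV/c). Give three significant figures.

0.636 eV/c

Take h = 6.62607015 × 10^-34 J·s, c = 2.99792458 × 10^8 m/s, 1 eV = 1.602176634 × 10^-19 J.
In SI units: λ = 1.95 μm = 1.95 × 10^-6 m.
For a photon p = h/λ, so p = 3.398 × 10^-28 kg·m/s.
Converting to eV/c: p = 0.6358 eV/c ≈ 0.636 eV/c.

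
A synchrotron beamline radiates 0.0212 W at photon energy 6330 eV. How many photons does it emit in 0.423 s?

8.84·10^12 photons

Total energy: E_total = P·t = 0.0212 × 0.423 = 0.008968 J.
Per-photon energy: E = 1.014·10^-15 J.
N = E_total / E_photon = 8.84·10^12.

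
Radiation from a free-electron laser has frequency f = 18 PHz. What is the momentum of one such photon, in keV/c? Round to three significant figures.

0.0744 keV/c

Use h = 6.62607015 × 10^-34 J·s, c = 2.99792458 × 10^8 m/s, 1 eV = 1.602176634 × 10^-19 J.
First convert: f = 18 PHz = 1.8 × 10^16 Hz.
Since p = hf/c for a photon, p = 3.978 × 10^-26 kg·m/s.
Converting to keV/c: p = 0.07444 keV/c ≈ 0.0744 keV/c.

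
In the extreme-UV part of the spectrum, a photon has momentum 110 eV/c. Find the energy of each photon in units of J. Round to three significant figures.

1.76 × 10^-17 J

Convert to SI: p = 110 eV/c = 5.8787 × 10^-26 kg·m/s.
For a photon E = pc, so E = 1.762 × 10^-17 J.
So E ≈ 1.76 × 10^-17 J.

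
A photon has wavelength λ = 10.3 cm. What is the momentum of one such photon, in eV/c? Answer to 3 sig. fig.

Convert to SI: λ = 10.3 cm = 0.103 m.
For a photon p = h/λ, so p = 6.433·10^-33 kg·m/s.
Converting to eV/c: p = 1.204·10^-5 eV/c ≈ 1.20·10^-5 eV/c.

1.20·10^-5 eV/c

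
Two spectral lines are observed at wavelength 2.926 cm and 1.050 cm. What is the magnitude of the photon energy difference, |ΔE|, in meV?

0.0757 meV

Using E = hc/λ: E₁ = 6.7889·10^-24 J, E₂ = 1.8919·10^-23 J.
|ΔE| = |6.7889·10^-24 − 1.8919·10^-23| = 1.21·10^-23 J = 0.0757 meV.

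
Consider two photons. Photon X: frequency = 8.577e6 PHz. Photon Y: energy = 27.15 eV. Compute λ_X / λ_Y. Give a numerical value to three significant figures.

λ_X = 3.495e-14 m (from frequency = 8.577e6 PHz, via λ = c/f).
λ_Y = 4.567e-8 m (from energy = 27.15 eV, via λ = hc/E).
Ratio = 3.495e-14 / 4.567e-8 = 7.65e-7.

7.65e-7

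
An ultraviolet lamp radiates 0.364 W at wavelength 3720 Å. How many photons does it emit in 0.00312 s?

2.13e15 photons

Total energy: E_total = P·t = 0.364 × 0.00312 = 0.001136 J.
Per-photon energy: E = 5.340e-19 J.
N = E_total / E_photon = 2.13e15.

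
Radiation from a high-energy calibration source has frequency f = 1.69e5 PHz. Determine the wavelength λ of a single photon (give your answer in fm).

1770 fm

(c = 2.99792458e8 m/s.)
First convert: f = 1.69e5 PHz = 1.69e20 Hz.
For a photon λ = c/f, so λ = 1.774e-12 m.
Converting to fm: λ = 1774 fm ≈ 1770 fm.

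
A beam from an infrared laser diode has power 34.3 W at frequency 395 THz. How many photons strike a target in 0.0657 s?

8.61e18 photons

Total energy: E_total = P·t = 34.3 × 0.0657 = 2.254 J.
Per-photon energy: E = 2.617e-19 J.
N = E_total / E_photon = 8.61e18.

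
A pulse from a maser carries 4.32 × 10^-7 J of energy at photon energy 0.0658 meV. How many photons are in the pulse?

Per-photon energy: E = 1.054 × 10^-23 J (from energy = 0.0658 meV).
N = E_total / E_photon = 4.32 × 10^-7 J / 1.054 × 10^-23 J = 4.10 × 10^16.

4.10 × 10^16 photons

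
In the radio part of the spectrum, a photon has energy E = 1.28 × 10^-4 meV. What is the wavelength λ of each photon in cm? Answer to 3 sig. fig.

969 cm

Take h = 6.62607015 × 10^-34 J·s, c = 2.99792458 × 10^8 m/s, 1 eV = 1.602176634 × 10^-19 J.
First convert: E = 1.28 × 10^-4 meV = 2.0508 × 10^-26 J.
Apply λ = hc/E: λ = 9.686 m.
Converting to cm: λ = 968.6 cm ≈ 969 cm.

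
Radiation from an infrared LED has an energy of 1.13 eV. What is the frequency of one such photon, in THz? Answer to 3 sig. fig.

Convert to SI: E = 1.13 eV = 1.8105e-19 J.
The photon relation is f = E/h, giving f = 2.732e14 Hz.
Converting to THz: f = 273.2 THz ≈ 273 THz.

273 THz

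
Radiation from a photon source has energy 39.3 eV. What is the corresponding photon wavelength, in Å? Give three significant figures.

First convert: E = 39.3 eV = 6.2966e-18 J.
The photon relation is λ = hc/E, giving λ = 3.155e-8 m.
Converting to Å: λ = 315.5 Å ≈ 315 Å.

315 Å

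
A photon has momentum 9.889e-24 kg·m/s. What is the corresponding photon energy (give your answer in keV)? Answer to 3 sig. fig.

Take c = 2.99792458e8 m/s, 1 eV = 1.602176634e-19 J.
Apply E = pc: E = 2.965e-15 J.
Converting to keV: E = 18.50 keV ≈ 18.5 keV.

18.5 keV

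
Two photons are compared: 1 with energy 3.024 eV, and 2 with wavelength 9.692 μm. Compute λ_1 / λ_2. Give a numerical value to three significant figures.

0.0423

λ_1 = 4.100e-7 m (from energy = 3.024 eV, via λ = hc/E).
λ_2 = 9.692e-6 m (from wavelength = 9.692 μm, via λ given directly).
Ratio = 4.100e-7 / 9.692e-6 = 0.0423.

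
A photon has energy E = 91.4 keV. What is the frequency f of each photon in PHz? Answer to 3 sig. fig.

2.21 × 10^4 PHz

First convert: E = 91.4 keV = 1.4644 × 10^-14 J.
Apply f = E/h: f = 2.210 × 10^19 Hz.
Converting to PHz: f = 22100 PHz ≈ 2.21 × 10^4 PHz.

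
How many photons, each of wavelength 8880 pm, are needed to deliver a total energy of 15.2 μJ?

Per-photon energy: E = 2.237e-17 J (from wavelength = 8880 pm).
N = E_total / E_photon = 1.52e-5 J / 2.237e-17 J = 6.79e11.

6.79e11 photons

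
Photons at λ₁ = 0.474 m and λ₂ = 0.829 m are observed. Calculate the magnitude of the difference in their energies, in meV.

1.12e-3 meV

Using E = hc/λ: E₁ = 4.191e-25 J, E₂ = 2.396e-25 J.
|ΔE| = |4.191e-25 − 2.396e-25| = 1.79e-25 J = 1.12e-3 meV.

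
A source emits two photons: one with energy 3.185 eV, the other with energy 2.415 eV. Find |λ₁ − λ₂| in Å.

1240 Å

Using λ = hc/E: λ₁ = 3.8928e-7 m, λ₂ = 5.1339e-7 m.
|Δλ| = |3.8928e-7 − 5.1339e-7| = 1.24e-7 m = 1240 Å.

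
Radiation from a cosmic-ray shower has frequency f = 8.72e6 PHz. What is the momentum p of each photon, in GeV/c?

First convert: f = 8.72e6 PHz = 8.72e21 Hz.
Since p = hf/c for a photon, p = 1.927e-20 kg·m/s.
Converting to GeV/c: p = 0.03606 GeV/c ≈ 0.0361 GeV/c.

0.0361 GeV/c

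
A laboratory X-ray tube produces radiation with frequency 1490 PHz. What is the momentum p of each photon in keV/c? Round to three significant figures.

6.16 keV/c

(h = 6.62607015e-34 J·s, c = 2.99792458e8 m/s, 1 eV = 1.602176634e-19 J.)
In SI units: f = 1490 PHz = 1.49e18 Hz.
Since p = hf/c for a photon, p = 3.293e-24 kg·m/s.
Converting to keV/c: p = 6.162 keV/c ≈ 6.16 keV/c.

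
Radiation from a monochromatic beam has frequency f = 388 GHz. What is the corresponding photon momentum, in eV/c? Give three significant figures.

1.60e-3 eV/c

(h = 6.62607015e-34 J·s, c = 2.99792458e8 m/s, 1 eV = 1.602176634e-19 J.)
Convert to SI: f = 388 GHz = 3.88e11 Hz.
Since p = hf/c for a photon, p = 8.576e-31 kg·m/s.
Converting to eV/c: p = 0.001605 eV/c ≈ 1.60e-3 eV/c.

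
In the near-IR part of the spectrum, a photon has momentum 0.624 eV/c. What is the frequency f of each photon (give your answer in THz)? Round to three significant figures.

151 THz

Use h = 6.62607015e-34 J·s, c = 2.99792458e8 m/s, 1 eV = 1.602176634e-19 J.
In SI units: p = 0.624 eV/c = 3.3348e-28 kg·m/s.
Apply f = pc/h: f = 1.509e14 Hz.
Converting to THz: f = 150.9 THz ≈ 151 THz.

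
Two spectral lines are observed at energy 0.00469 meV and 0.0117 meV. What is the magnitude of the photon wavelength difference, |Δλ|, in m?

Using λ = hc/E: λ₁ = 0.2644 m, λ₂ = 0.1060 m.
|Δλ| = |0.2644 − 0.1060| = 0.158 m.

0.158 m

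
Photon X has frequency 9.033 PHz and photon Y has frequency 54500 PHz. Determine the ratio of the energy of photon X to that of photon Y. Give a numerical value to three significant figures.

1.66e-4

E_X = 5.985e-18 J (from frequency = 9.033 PHz, via E = hf).
E_Y = 3.611e-14 J (from frequency = 54500 PHz, via E = hf).
Ratio = 5.985e-18 / 3.611e-14 = 1.66e-4.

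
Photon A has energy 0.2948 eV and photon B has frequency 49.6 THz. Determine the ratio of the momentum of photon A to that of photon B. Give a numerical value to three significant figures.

1.44

p_A = 1.575 × 10^-28 kg·m/s (from energy = 0.2948 eV, via p = E/c).
p_B = 1.096 × 10^-28 kg·m/s (from frequency = 49.6 THz, via p = hf/c).
Ratio = 1.575 × 10^-28 / 1.096 × 10^-28 = 1.44.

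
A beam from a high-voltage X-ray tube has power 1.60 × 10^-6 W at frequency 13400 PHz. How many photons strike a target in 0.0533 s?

9.60 × 10^6 photons

Total energy: E_total = P·t = 1.60 × 10^-6 × 0.0533 = 8.528 × 10^-8 J.
Per-photon energy: E = 8.879 × 10^-15 J.
N = E_total / E_photon = 9.60 × 10^6.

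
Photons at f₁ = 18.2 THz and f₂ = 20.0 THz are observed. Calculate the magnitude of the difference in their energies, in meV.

7.44 meV

Using E = hf: E₁ = 1.206 × 10^-20 J, E₂ = 1.325 × 10^-20 J.
|ΔE| = |1.206 × 10^-20 − 1.325 × 10^-20| = 1.19 × 10^-21 J = 7.44 meV.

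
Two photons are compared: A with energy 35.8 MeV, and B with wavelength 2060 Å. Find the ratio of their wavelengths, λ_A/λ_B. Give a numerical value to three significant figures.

1.68·10^-7

λ_A = 3.463·10^-14 m (from energy = 35.8 MeV, via λ = hc/E).
λ_B = 2.060·10^-7 m (from wavelength = 2060 Å, via λ given directly).
Ratio = 3.463·10^-14 / 2.060·10^-7 = 1.68·10^-7.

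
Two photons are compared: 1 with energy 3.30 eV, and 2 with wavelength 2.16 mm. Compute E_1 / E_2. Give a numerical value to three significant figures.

5750

E_1 = 5.287e-19 J (from energy = 3.30 eV, via E given directly).
E_2 = 9.197e-23 J (from wavelength = 2.16 mm, via E = hc/λ).
Ratio = 5.287e-19 / 9.197e-23 = 5750.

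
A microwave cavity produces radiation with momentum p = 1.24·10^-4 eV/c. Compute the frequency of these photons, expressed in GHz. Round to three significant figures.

Convert to SI: p = 1.24·10^-4 eV/c = 6.6269·10^-32 kg·m/s.
For a photon f = pc/h, so f = 2.998·10^10 Hz.
Converting to GHz: f = 29.98 GHz ≈ 30.0 GHz.

30.0 GHz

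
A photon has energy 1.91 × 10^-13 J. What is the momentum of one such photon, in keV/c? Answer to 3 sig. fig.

1190 keV/c

(c = 2.99792458 × 10^8 m/s, 1 eV = 1.602176634 × 10^-19 J.)
The photon relation is p = E/c, giving p = 6.371 × 10^-22 kg·m/s.
Converting to keV/c: p = 1192 keV/c ≈ 1190 keV/c.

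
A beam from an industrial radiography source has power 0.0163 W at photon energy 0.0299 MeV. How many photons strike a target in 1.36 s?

Total energy: E_total = P·t = 0.0163 × 1.36 = 0.02217 J.
Per-photon energy: E = 4.791e-15 J.
N = E_total / E_photon = 4.63e12.

4.63e12 photons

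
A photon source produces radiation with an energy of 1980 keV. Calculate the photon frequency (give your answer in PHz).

4.79e5 PHz

(h = 6.62607015e-34 J·s, 1 eV = 1.602176634e-19 J.)
Convert to SI: E = 1980 keV = 3.1723e-13 J.
Since f = E/h for a photon, f = 4.788e20 Hz.
Converting to PHz: f = 478800 PHz ≈ 4.79e5 PHz.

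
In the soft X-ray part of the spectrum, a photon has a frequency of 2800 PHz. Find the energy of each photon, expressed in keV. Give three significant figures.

Take h = 6.62607015 × 10^-34 J·s, 1 eV = 1.602176634 × 10^-19 J.
Convert to SI: f = 2800 PHz = 2.8 × 10^18 Hz.
The photon relation is E = hf, giving E = 1.855 × 10^-15 J.
Converting to keV: E = 11.58 keV ≈ 11.6 keV.

11.6 keV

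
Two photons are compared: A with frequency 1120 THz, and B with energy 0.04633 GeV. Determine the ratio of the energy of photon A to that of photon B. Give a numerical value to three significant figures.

E_A = 7.421e-19 J (from frequency = 1120 THz, via E = hf).
E_B = 7.423e-12 J (from energy = 0.04633 GeV, via E given directly).
Ratio = 7.421e-19 / 7.423e-12 = 1.00e-7.

1.00e-7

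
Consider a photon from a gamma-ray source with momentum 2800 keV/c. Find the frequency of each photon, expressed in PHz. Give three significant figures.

6.77 × 10^5 PHz

Take h = 6.62607015 × 10^-34 J·s, c = 2.99792458 × 10^8 m/s, 1 eV = 1.602176634 × 10^-19 J.
First convert: p = 2800 keV/c = 1.4964 × 10^-21 kg·m/s.
Apply f = pc/h: f = 6.770 × 10^20 Hz.
Converting to PHz: f = 677000 PHz ≈ 6.77 × 10^5 PHz.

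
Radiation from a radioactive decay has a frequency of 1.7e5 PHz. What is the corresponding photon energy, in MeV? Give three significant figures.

Take h = 6.62607015e-34 J·s, 1 eV = 1.602176634e-19 J.
In SI units: f = 1.7e5 PHz = 1.7e20 Hz.
Since E = hf for a photon, E = 1.126e-13 J.
Converting to MeV: E = 0.7031 MeV ≈ 0.703 MeV.

0.703 MeV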